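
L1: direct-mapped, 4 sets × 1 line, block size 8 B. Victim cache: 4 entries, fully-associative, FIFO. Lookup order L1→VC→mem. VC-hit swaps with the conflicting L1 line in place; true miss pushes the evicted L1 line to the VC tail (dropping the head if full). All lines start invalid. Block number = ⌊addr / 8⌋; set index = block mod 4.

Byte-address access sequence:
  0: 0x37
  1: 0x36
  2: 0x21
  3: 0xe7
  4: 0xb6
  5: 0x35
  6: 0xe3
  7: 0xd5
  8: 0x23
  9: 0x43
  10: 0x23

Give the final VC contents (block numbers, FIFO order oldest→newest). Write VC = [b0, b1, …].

VC = [28, 22, 6, 8]

#0 0x37→b6/s2 MISS; vc=[]
#1 0x36→b6/s2 L1-HIT; vc=[]
#2 0x21→b4/s0 MISS; vc=[]
#3 0xe7→b28/s0 MISS; vc=[4]
#4 0xb6→b22/s2 MISS; vc=[4,6]
#5 0x35→b6/s2 VC-HIT; vc=[4,22]
#6 0xe3→b28/s0 L1-HIT; vc=[4,22]
#7 0xd5→b26/s2 MISS; vc=[4,22,6]
#8 0x23→b4/s0 VC-HIT; vc=[28,22,6]
#9 0x43→b8/s0 MISS; vc=[28,22,6,4]
#10 0x23→b4/s0 VC-HIT; vc=[28,22,6,8]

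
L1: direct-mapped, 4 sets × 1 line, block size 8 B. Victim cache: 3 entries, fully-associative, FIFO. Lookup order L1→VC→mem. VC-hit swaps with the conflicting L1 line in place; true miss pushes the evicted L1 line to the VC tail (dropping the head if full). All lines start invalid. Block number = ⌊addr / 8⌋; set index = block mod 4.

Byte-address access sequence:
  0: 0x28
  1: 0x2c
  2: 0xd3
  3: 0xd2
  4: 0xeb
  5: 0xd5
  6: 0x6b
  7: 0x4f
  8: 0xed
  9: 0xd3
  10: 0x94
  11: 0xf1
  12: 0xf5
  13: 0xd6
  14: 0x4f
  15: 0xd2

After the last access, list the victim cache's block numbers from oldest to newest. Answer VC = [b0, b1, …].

VC = [30, 18, 29]

  [0] addr=0x28 blk=5 s=1: MISS | VC []
  [1] addr=0x2c blk=5 s=1: L1-HIT | VC []
  [2] addr=0xd3 blk=26 s=2: MISS | VC []
  [3] addr=0xd2 blk=26 s=2: L1-HIT | VC []
  [4] addr=0xeb blk=29 s=1: MISS | VC [5]
  [5] addr=0xd5 blk=26 s=2: L1-HIT | VC [5]
  [6] addr=0x6b blk=13 s=1: MISS | VC [5, 29]
  [7] addr=0x4f blk=9 s=1: MISS | VC [5, 29, 13]
  [8] addr=0xed blk=29 s=1: VC-HIT | VC [5, 9, 13]
  [9] addr=0xd3 blk=26 s=2: L1-HIT | VC [5, 9, 13]
  [10] addr=0x94 blk=18 s=2: MISS | VC [9, 13, 26]
  [11] addr=0xf1 blk=30 s=2: MISS | VC [13, 26, 18]
  [12] addr=0xf5 blk=30 s=2: L1-HIT | VC [13, 26, 18]
  [13] addr=0xd6 blk=26 s=2: VC-HIT | VC [13, 30, 18]
  [14] addr=0x4f blk=9 s=1: MISS | VC [30, 18, 29]
  [15] addr=0xd2 blk=26 s=2: L1-HIT | VC [30, 18, 29]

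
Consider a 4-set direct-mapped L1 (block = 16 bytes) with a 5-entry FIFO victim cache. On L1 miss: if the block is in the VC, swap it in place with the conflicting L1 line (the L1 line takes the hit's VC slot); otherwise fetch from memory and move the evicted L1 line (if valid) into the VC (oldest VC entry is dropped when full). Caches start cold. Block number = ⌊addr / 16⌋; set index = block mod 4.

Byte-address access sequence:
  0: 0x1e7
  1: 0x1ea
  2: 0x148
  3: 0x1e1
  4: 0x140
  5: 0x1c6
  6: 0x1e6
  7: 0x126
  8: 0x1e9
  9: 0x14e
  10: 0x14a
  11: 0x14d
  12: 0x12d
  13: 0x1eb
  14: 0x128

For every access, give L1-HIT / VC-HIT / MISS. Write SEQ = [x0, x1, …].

SEQ = [MISS, L1-HIT, MISS, L1-HIT, L1-HIT, MISS, L1-HIT, MISS, VC-HIT, VC-HIT, L1-HIT, L1-HIT, VC-HIT, VC-HIT, VC-HIT]

0: 0x1e7 (blk 30, set 2) → MISS  vc=[]
1: 0x1ea (blk 30, set 2) → L1-HIT  vc=[]
2: 0x148 (blk 20, set 0) → MISS  vc=[]
3: 0x1e1 (blk 30, set 2) → L1-HIT  vc=[]
4: 0x140 (blk 20, set 0) → L1-HIT  vc=[]
5: 0x1c6 (blk 28, set 0) → MISS  vc=[20]
6: 0x1e6 (blk 30, set 2) → L1-HIT  vc=[20]
7: 0x126 (blk 18, set 2) → MISS  vc=[20, 30]
8: 0x1e9 (blk 30, set 2) → VC-HIT  vc=[20, 18]
9: 0x14e (blk 20, set 0) → VC-HIT  vc=[28, 18]
10: 0x14a (blk 20, set 0) → L1-HIT  vc=[28, 18]
11: 0x14d (blk 20, set 0) → L1-HIT  vc=[28, 18]
12: 0x12d (blk 18, set 2) → VC-HIT  vc=[28, 30]
13: 0x1eb (blk 30, set 2) → VC-HIT  vc=[28, 18]
14: 0x128 (blk 18, set 2) → VC-HIT  vc=[28, 30]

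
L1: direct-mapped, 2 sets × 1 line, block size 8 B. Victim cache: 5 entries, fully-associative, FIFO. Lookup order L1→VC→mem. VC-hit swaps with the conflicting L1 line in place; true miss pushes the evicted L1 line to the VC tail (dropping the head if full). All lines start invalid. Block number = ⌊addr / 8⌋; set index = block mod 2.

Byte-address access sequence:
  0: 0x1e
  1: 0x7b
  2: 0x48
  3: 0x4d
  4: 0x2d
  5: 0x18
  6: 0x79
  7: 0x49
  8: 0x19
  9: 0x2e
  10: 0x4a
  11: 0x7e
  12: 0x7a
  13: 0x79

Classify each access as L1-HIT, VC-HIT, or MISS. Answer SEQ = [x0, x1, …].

  [0] addr=0x1e blk=3 s=1: MISS | VC []
  [1] addr=0x7b blk=15 s=1: MISS | VC [3]
  [2] addr=0x48 blk=9 s=1: MISS | VC [3, 15]
  [3] addr=0x4d blk=9 s=1: L1-HIT | VC [3, 15]
  [4] addr=0x2d blk=5 s=1: MISS | VC [3, 15, 9]
  [5] addr=0x18 blk=3 s=1: VC-HIT | VC [5, 15, 9]
  [6] addr=0x79 blk=15 s=1: VC-HIT | VC [5, 3, 9]
  [7] addr=0x49 blk=9 s=1: VC-HIT | VC [5, 3, 15]
  [8] addr=0x19 blk=3 s=1: VC-HIT | VC [5, 9, 15]
  [9] addr=0x2e blk=5 s=1: VC-HIT | VC [3, 9, 15]
  [10] addr=0x4a blk=9 s=1: VC-HIT | VC [3, 5, 15]
  [11] addr=0x7e blk=15 s=1: VC-HIT | VC [3, 5, 9]
  [12] addr=0x7a blk=15 s=1: L1-HIT | VC [3, 5, 9]
  [13] addr=0x79 blk=15 s=1: L1-HIT | VC [3, 5, 9]

SEQ = [MISS, MISS, MISS, L1-HIT, MISS, VC-HIT, VC-HIT, VC-HIT, VC-HIT, VC-HIT, VC-HIT, VC-HIT, L1-HIT, L1-HIT]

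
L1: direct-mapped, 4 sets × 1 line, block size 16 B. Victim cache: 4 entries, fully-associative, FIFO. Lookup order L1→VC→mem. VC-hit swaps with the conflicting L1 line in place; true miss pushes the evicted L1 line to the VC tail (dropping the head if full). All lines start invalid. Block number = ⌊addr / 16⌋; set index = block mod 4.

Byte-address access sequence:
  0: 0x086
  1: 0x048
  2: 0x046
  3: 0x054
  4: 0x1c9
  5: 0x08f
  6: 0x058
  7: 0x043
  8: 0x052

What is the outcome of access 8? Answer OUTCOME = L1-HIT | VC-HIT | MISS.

#0 0x86→b8/s0 MISS; vc=[]
#1 0x48→b4/s0 MISS; vc=[8]
#2 0x46→b4/s0 L1-HIT; vc=[8]
#3 0x54→b5/s1 MISS; vc=[8]
#4 0x1c9→b28/s0 MISS; vc=[8,4]
#5 0x8f→b8/s0 VC-HIT; vc=[28,4]
#6 0x58→b5/s1 L1-HIT; vc=[28,4]
#7 0x43→b4/s0 VC-HIT; vc=[28,8]
#8 0x52→b5/s1 L1-HIT; vc=[28,8]

OUTCOME = L1-HIT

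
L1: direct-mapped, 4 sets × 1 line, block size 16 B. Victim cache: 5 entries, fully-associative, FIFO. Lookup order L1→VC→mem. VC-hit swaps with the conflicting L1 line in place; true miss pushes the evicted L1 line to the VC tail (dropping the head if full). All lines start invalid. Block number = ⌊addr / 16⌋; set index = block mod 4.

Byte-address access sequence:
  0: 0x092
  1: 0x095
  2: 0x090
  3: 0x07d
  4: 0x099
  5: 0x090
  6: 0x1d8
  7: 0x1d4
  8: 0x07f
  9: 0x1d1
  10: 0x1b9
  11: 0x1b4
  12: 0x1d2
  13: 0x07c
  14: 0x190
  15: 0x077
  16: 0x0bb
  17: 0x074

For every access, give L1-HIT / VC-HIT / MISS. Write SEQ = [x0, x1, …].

SEQ = [MISS, L1-HIT, L1-HIT, MISS, L1-HIT, L1-HIT, MISS, L1-HIT, L1-HIT, L1-HIT, MISS, L1-HIT, L1-HIT, VC-HIT, MISS, L1-HIT, MISS, VC-HIT]

#0 0x92→b9/s1 MISS; vc=[]
#1 0x95→b9/s1 L1-HIT; vc=[]
#2 0x90→b9/s1 L1-HIT; vc=[]
#3 0x7d→b7/s3 MISS; vc=[]
#4 0x99→b9/s1 L1-HIT; vc=[]
#5 0x90→b9/s1 L1-HIT; vc=[]
#6 0x1d8→b29/s1 MISS; vc=[9]
#7 0x1d4→b29/s1 L1-HIT; vc=[9]
#8 0x7f→b7/s3 L1-HIT; vc=[9]
#9 0x1d1→b29/s1 L1-HIT; vc=[9]
#10 0x1b9→b27/s3 MISS; vc=[9,7]
#11 0x1b4→b27/s3 L1-HIT; vc=[9,7]
#12 0x1d2→b29/s1 L1-HIT; vc=[9,7]
#13 0x7c→b7/s3 VC-HIT; vc=[9,27]
#14 0x190→b25/s1 MISS; vc=[9,27,29]
#15 0x77→b7/s3 L1-HIT; vc=[9,27,29]
#16 0xbb→b11/s3 MISS; vc=[9,27,29,7]
#17 0x74→b7/s3 VC-HIT; vc=[9,27,29,11]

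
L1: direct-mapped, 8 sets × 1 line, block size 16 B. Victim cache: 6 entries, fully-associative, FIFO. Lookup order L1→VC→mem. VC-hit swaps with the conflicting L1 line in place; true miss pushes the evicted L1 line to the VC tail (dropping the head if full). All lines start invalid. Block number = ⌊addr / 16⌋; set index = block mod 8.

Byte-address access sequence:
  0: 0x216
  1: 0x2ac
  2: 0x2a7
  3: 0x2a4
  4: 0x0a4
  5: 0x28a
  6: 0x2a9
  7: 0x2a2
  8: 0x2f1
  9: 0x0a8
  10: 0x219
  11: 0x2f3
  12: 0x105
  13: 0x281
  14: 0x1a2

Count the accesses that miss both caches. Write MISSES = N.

MISSES = 7

  [0] addr=0x216 blk=33 s=1: MISS | VC []
  [1] addr=0x2ac blk=42 s=2: MISS | VC []
  [2] addr=0x2a7 blk=42 s=2: L1-HIT | VC []
  [3] addr=0x2a4 blk=42 s=2: L1-HIT | VC []
  [4] addr=0xa4 blk=10 s=2: MISS | VC [42]
  [5] addr=0x28a blk=40 s=0: MISS | VC [42]
  [6] addr=0x2a9 blk=42 s=2: VC-HIT | VC [10]
  [7] addr=0x2a2 blk=42 s=2: L1-HIT | VC [10]
  [8] addr=0x2f1 blk=47 s=7: MISS | VC [10]
  [9] addr=0xa8 blk=10 s=2: VC-HIT | VC [42]
  [10] addr=0x219 blk=33 s=1: L1-HIT | VC [42]
  [11] addr=0x2f3 blk=47 s=7: L1-HIT | VC [42]
  [12] addr=0x105 blk=16 s=0: MISS | VC [42, 40]
  [13] addr=0x281 blk=40 s=0: VC-HIT | VC [42, 16]
  [14] addr=0x1a2 blk=26 s=2: MISS | VC [42, 16, 10]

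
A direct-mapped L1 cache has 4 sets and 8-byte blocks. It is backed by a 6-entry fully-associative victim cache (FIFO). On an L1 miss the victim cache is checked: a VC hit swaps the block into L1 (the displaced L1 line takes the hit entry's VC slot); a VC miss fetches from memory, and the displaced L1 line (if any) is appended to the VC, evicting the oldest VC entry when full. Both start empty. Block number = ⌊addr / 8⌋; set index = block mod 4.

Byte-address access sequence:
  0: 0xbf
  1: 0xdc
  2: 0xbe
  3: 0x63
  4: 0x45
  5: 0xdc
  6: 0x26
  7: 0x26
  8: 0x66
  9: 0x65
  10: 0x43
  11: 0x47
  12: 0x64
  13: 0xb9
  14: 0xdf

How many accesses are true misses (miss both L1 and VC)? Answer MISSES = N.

#0 0xbf→b23/s3 MISS; vc=[]
#1 0xdc→b27/s3 MISS; vc=[23]
#2 0xbe→b23/s3 VC-HIT; vc=[27]
#3 0x63→b12/s0 MISS; vc=[27]
#4 0x45→b8/s0 MISS; vc=[27,12]
#5 0xdc→b27/s3 VC-HIT; vc=[23,12]
#6 0x26→b4/s0 MISS; vc=[23,12,8]
#7 0x26→b4/s0 L1-HIT; vc=[23,12,8]
#8 0x66→b12/s0 VC-HIT; vc=[23,4,8]
#9 0x65→b12/s0 L1-HIT; vc=[23,4,8]
#10 0x43→b8/s0 VC-HIT; vc=[23,4,12]
#11 0x47→b8/s0 L1-HIT; vc=[23,4,12]
#12 0x64→b12/s0 VC-HIT; vc=[23,4,8]
#13 0xb9→b23/s3 VC-HIT; vc=[27,4,8]
#14 0xdf→b27/s3 VC-HIT; vc=[23,4,8]

MISSES = 5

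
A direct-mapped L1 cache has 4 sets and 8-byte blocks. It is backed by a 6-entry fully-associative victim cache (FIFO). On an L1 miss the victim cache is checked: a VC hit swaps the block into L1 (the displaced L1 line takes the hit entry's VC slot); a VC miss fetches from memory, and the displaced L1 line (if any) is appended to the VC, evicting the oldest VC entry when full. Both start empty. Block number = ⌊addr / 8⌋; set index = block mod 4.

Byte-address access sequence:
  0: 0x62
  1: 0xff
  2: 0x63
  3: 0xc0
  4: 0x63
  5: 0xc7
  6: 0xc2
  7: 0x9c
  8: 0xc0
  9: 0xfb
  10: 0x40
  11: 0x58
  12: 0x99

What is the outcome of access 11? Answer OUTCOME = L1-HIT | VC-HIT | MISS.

#0 0x62→b12/s0 MISS; vc=[]
#1 0xff→b31/s3 MISS; vc=[]
#2 0x63→b12/s0 L1-HIT; vc=[]
#3 0xc0→b24/s0 MISS; vc=[12]
#4 0x63→b12/s0 VC-HIT; vc=[24]
#5 0xc7→b24/s0 VC-HIT; vc=[12]
#6 0xc2→b24/s0 L1-HIT; vc=[12]
#7 0x9c→b19/s3 MISS; vc=[12,31]
#8 0xc0→b24/s0 L1-HIT; vc=[12,31]
#9 0xfb→b31/s3 VC-HIT; vc=[12,19]
#10 0x40→b8/s0 MISS; vc=[12,19,24]
#11 0x58→b11/s3 MISS; vc=[12,19,24,31]
#12 0x99→b19/s3 VC-HIT; vc=[12,11,24,31]

OUTCOME = MISS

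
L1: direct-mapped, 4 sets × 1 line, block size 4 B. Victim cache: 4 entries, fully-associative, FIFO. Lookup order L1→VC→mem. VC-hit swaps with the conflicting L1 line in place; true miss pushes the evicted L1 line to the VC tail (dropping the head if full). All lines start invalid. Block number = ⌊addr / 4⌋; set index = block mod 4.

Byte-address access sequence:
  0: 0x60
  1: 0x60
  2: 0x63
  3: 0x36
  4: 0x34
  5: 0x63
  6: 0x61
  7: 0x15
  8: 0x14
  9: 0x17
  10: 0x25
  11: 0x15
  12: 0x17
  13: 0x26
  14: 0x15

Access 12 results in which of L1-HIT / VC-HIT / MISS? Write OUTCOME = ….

OUTCOME = L1-HIT

#0 0x60→b24/s0 MISS; vc=[]
#1 0x60→b24/s0 L1-HIT; vc=[]
#2 0x63→b24/s0 L1-HIT; vc=[]
#3 0x36→b13/s1 MISS; vc=[]
#4 0x34→b13/s1 L1-HIT; vc=[]
#5 0x63→b24/s0 L1-HIT; vc=[]
#6 0x61→b24/s0 L1-HIT; vc=[]
#7 0x15→b5/s1 MISS; vc=[13]
#8 0x14→b5/s1 L1-HIT; vc=[13]
#9 0x17→b5/s1 L1-HIT; vc=[13]
#10 0x25→b9/s1 MISS; vc=[13,5]
#11 0x15→b5/s1 VC-HIT; vc=[13,9]
#12 0x17→b5/s1 L1-HIT; vc=[13,9]
#13 0x26→b9/s1 VC-HIT; vc=[13,5]
#14 0x15→b5/s1 VC-HIT; vc=[13,9]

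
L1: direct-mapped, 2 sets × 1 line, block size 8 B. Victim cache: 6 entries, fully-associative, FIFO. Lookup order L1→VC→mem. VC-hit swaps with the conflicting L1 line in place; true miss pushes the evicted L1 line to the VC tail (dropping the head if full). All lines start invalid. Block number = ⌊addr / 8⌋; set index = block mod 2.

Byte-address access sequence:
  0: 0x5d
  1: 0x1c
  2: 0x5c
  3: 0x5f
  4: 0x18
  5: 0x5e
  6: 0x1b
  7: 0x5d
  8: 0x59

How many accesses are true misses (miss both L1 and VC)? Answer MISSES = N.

0: 0x5d (blk 11, set 1) → MISS  vc=[]
1: 0x1c (blk 3, set 1) → MISS  vc=[11]
2: 0x5c (blk 11, set 1) → VC-HIT  vc=[3]
3: 0x5f (blk 11, set 1) → L1-HIT  vc=[3]
4: 0x18 (blk 3, set 1) → VC-HIT  vc=[11]
5: 0x5e (blk 11, set 1) → VC-HIT  vc=[3]
6: 0x1b (blk 3, set 1) → VC-HIT  vc=[11]
7: 0x5d (blk 11, set 1) → VC-HIT  vc=[3]
8: 0x59 (blk 11, set 1) → L1-HIT  vc=[3]

MISSES = 2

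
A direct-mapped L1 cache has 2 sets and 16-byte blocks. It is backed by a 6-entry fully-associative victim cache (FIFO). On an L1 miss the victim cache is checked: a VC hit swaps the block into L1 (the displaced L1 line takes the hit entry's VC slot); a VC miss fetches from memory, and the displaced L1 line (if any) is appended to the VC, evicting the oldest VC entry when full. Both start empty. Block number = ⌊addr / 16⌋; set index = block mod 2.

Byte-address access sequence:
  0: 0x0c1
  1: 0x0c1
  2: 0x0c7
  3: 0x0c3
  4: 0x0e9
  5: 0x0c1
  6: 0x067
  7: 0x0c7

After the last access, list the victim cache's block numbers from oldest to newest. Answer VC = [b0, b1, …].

VC = [14, 6]

  [0] addr=0xc1 blk=12 s=0: MISS | VC []
  [1] addr=0xc1 blk=12 s=0: L1-HIT | VC []
  [2] addr=0xc7 blk=12 s=0: L1-HIT | VC []
  [3] addr=0xc3 blk=12 s=0: L1-HIT | VC []
  [4] addr=0xe9 blk=14 s=0: MISS | VC [12]
  [5] addr=0xc1 blk=12 s=0: VC-HIT | VC [14]
  [6] addr=0x67 blk=6 s=0: MISS | VC [14, 12]
  [7] addr=0xc7 blk=12 s=0: VC-HIT | VC [14, 6]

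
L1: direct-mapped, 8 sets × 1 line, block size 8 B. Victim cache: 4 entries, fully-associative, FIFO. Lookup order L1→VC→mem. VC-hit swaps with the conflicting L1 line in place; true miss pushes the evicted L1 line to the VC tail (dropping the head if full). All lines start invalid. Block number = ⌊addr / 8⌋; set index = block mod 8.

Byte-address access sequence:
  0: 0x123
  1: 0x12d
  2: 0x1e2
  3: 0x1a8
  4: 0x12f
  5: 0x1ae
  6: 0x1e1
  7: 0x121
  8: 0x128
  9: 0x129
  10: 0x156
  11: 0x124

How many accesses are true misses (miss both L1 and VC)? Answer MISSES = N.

MISSES = 5

#0 0x123→b36/s4 MISS; vc=[]
#1 0x12d→b37/s5 MISS; vc=[]
#2 0x1e2→b60/s4 MISS; vc=[36]
#3 0x1a8→b53/s5 MISS; vc=[36,37]
#4 0x12f→b37/s5 VC-HIT; vc=[36,53]
#5 0x1ae→b53/s5 VC-HIT; vc=[36,37]
#6 0x1e1→b60/s4 L1-HIT; vc=[36,37]
#7 0x121→b36/s4 VC-HIT; vc=[60,37]
#8 0x128→b37/s5 VC-HIT; vc=[60,53]
#9 0x129→b37/s5 L1-HIT; vc=[60,53]
#10 0x156→b42/s2 MISS; vc=[60,53]
#11 0x124→b36/s4 L1-HIT; vc=[60,53]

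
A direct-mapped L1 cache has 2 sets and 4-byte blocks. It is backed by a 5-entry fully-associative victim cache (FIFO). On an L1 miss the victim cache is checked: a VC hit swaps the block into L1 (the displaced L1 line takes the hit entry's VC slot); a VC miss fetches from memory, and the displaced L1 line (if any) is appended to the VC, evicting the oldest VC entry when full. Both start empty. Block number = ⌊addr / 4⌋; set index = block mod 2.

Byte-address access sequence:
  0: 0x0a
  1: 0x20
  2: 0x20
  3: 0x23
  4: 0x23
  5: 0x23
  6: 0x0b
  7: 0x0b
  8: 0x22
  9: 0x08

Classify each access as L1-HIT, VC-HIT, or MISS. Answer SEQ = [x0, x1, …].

0: 0xa (blk 2, set 0) → MISS  vc=[]
1: 0x20 (blk 8, set 0) → MISS  vc=[2]
2: 0x20 (blk 8, set 0) → L1-HIT  vc=[2]
3: 0x23 (blk 8, set 0) → L1-HIT  vc=[2]
4: 0x23 (blk 8, set 0) → L1-HIT  vc=[2]
5: 0x23 (blk 8, set 0) → L1-HIT  vc=[2]
6: 0xb (blk 2, set 0) → VC-HIT  vc=[8]
7: 0xb (blk 2, set 0) → L1-HIT  vc=[8]
8: 0x22 (blk 8, set 0) → VC-HIT  vc=[2]
9: 0x8 (blk 2, set 0) → VC-HIT  vc=[8]

SEQ = [MISS, MISS, L1-HIT, L1-HIT, L1-HIT, L1-HIT, VC-HIT, L1-HIT, VC-HIT, VC-HIT]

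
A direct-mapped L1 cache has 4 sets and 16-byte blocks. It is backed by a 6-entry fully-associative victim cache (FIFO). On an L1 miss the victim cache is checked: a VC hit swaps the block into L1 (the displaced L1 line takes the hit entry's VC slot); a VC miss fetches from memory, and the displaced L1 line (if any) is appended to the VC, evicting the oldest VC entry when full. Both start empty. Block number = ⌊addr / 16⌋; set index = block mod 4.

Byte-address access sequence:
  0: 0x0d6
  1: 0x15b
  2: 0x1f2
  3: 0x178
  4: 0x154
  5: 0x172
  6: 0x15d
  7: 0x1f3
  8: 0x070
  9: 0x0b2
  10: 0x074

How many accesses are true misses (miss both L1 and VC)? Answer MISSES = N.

MISSES = 6

  [0] addr=0xd6 blk=13 s=1: MISS | VC []
  [1] addr=0x15b blk=21 s=1: MISS | VC [13]
  [2] addr=0x1f2 blk=31 s=3: MISS | VC [13]
  [3] addr=0x178 blk=23 s=3: MISS | VC [13, 31]
  [4] addr=0x154 blk=21 s=1: L1-HIT | VC [13, 31]
  [5] addr=0x172 blk=23 s=3: L1-HIT | VC [13, 31]
  [6] addr=0x15d blk=21 s=1: L1-HIT | VC [13, 31]
  [7] addr=0x1f3 blk=31 s=3: VC-HIT | VC [13, 23]
  [8] addr=0x70 blk=7 s=3: MISS | VC [13, 23, 31]
  [9] addr=0xb2 blk=11 s=3: MISS | VC [13, 23, 31, 7]
  [10] addr=0x74 blk=7 s=3: VC-HIT | VC [13, 23, 31, 11]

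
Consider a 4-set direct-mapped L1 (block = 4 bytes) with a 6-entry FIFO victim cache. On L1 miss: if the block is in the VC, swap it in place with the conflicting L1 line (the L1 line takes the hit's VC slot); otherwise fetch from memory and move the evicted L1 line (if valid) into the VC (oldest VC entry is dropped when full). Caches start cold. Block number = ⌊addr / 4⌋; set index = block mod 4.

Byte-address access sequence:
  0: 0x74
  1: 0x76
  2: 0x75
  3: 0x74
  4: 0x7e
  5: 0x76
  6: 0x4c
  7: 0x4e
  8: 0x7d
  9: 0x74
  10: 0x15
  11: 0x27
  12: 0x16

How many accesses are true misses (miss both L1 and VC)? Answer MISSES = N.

MISSES = 5

#0 0x74→b29/s1 MISS; vc=[]
#1 0x76→b29/s1 L1-HIT; vc=[]
#2 0x75→b29/s1 L1-HIT; vc=[]
#3 0x74→b29/s1 L1-HIT; vc=[]
#4 0x7e→b31/s3 MISS; vc=[]
#5 0x76→b29/s1 L1-HIT; vc=[]
#6 0x4c→b19/s3 MISS; vc=[31]
#7 0x4e→b19/s3 L1-HIT; vc=[31]
#8 0x7d→b31/s3 VC-HIT; vc=[19]
#9 0x74→b29/s1 L1-HIT; vc=[19]
#10 0x15→b5/s1 MISS; vc=[19,29]
#11 0x27→b9/s1 MISS; vc=[19,29,5]
#12 0x16→b5/s1 VC-HIT; vc=[19,29,9]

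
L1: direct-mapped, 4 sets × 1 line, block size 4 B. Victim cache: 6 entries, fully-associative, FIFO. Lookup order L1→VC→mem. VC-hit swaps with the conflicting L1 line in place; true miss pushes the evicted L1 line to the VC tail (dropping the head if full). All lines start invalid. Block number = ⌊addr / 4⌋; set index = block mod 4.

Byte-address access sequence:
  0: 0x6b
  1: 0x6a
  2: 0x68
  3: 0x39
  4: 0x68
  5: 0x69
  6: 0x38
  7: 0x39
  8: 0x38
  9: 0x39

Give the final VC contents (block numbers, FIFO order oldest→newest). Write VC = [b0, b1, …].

#0 0x6b→b26/s2 MISS; vc=[]
#1 0x6a→b26/s2 L1-HIT; vc=[]
#2 0x68→b26/s2 L1-HIT; vc=[]
#3 0x39→b14/s2 MISS; vc=[26]
#4 0x68→b26/s2 VC-HIT; vc=[14]
#5 0x69→b26/s2 L1-HIT; vc=[14]
#6 0x38→b14/s2 VC-HIT; vc=[26]
#7 0x39→b14/s2 L1-HIT; vc=[26]
#8 0x38→b14/s2 L1-HIT; vc=[26]
#9 0x39→b14/s2 L1-HIT; vc=[26]

VC = [26]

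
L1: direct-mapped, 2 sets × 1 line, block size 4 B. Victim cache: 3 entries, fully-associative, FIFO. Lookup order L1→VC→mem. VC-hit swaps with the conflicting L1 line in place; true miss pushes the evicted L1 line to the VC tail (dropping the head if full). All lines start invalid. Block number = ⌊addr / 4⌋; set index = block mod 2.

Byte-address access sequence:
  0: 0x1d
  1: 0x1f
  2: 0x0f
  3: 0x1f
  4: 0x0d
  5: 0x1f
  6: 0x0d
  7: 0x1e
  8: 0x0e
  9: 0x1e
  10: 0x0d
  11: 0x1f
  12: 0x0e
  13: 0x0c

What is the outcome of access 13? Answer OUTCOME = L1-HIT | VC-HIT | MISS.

OUTCOME = L1-HIT

0: 0x1d (blk 7, set 1) → MISS  vc=[]
1: 0x1f (blk 7, set 1) → L1-HIT  vc=[]
2: 0xf (blk 3, set 1) → MISS  vc=[7]
3: 0x1f (blk 7, set 1) → VC-HIT  vc=[3]
4: 0xd (blk 3, set 1) → VC-HIT  vc=[7]
5: 0x1f (blk 7, set 1) → VC-HIT  vc=[3]
6: 0xd (blk 3, set 1) → VC-HIT  vc=[7]
7: 0x1e (blk 7, set 1) → VC-HIT  vc=[3]
8: 0xe (blk 3, set 1) → VC-HIT  vc=[7]
9: 0x1e (blk 7, set 1) → VC-HIT  vc=[3]
10: 0xd (blk 3, set 1) → VC-HIT  vc=[7]
11: 0x1f (blk 7, set 1) → VC-HIT  vc=[3]
12: 0xe (blk 3, set 1) → VC-HIT  vc=[7]
13: 0xc (blk 3, set 1) → L1-HIT  vc=[7]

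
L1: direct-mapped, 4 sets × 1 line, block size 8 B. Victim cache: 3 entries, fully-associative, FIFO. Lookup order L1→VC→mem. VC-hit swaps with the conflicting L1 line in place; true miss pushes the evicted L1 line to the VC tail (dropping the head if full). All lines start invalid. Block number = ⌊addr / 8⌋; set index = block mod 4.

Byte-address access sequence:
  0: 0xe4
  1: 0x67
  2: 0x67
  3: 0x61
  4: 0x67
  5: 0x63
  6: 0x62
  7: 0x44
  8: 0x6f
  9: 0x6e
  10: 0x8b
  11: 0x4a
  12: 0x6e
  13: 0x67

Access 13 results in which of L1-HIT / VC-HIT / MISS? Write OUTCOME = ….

  [0] addr=0xe4 blk=28 s=0: MISS | VC []
  [1] addr=0x67 blk=12 s=0: MISS | VC [28]
  [2] addr=0x67 blk=12 s=0: L1-HIT | VC [28]
  [3] addr=0x61 blk=12 s=0: L1-HIT | VC [28]
  [4] addr=0x67 blk=12 s=0: L1-HIT | VC [28]
  [5] addr=0x63 blk=12 s=0: L1-HIT | VC [28]
  [6] addr=0x62 blk=12 s=0: L1-HIT | VC [28]
  [7] addr=0x44 blk=8 s=0: MISS | VC [28, 12]
  [8] addr=0x6f blk=13 s=1: MISS | VC [28, 12]
  [9] addr=0x6e blk=13 s=1: L1-HIT | VC [28, 12]
  [10] addr=0x8b blk=17 s=1: MISS | VC [28, 12, 13]
  [11] addr=0x4a blk=9 s=1: MISS | VC [12, 13, 17]
  [12] addr=0x6e blk=13 s=1: VC-HIT | VC [12, 9, 17]
  [13] addr=0x67 blk=12 s=0: VC-HIT | VC [8, 9, 17]

OUTCOME = VC-HIT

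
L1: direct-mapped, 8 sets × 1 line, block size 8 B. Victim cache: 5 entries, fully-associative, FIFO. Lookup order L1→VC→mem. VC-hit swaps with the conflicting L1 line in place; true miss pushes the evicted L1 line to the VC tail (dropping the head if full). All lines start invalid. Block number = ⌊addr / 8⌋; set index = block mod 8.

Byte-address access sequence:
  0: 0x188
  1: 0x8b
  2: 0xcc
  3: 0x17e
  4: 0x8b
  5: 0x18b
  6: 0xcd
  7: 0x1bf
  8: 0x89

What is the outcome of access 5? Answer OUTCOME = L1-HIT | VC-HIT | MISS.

  [0] addr=0x188 blk=49 s=1: MISS | VC []
  [1] addr=0x8b blk=17 s=1: MISS | VC [49]
  [2] addr=0xcc blk=25 s=1: MISS | VC [49, 17]
  [3] addr=0x17e blk=47 s=7: MISS | VC [49, 17]
  [4] addr=0x8b blk=17 s=1: VC-HIT | VC [49, 25]
  [5] addr=0x18b blk=49 s=1: VC-HIT | VC [17, 25]
  [6] addr=0xcd blk=25 s=1: VC-HIT | VC [17, 49]
  [7] addr=0x1bf blk=55 s=7: MISS | VC [17, 49, 47]
  [8] addr=0x89 blk=17 s=1: VC-HIT | VC [25, 49, 47]

OUTCOME = VC-HIT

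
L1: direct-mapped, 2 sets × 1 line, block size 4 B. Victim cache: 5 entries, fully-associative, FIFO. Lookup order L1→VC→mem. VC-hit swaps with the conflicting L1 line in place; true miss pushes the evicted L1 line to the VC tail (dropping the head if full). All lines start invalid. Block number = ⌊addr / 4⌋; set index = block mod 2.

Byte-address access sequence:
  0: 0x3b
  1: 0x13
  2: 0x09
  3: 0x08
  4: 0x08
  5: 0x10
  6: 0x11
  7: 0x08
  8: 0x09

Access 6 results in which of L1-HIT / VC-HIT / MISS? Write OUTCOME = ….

OUTCOME = L1-HIT

  [0] addr=0x3b blk=14 s=0: MISS | VC []
  [1] addr=0x13 blk=4 s=0: MISS | VC [14]
  [2] addr=0x9 blk=2 s=0: MISS | VC [14, 4]
  [3] addr=0x8 blk=2 s=0: L1-HIT | VC [14, 4]
  [4] addr=0x8 blk=2 s=0: L1-HIT | VC [14, 4]
  [5] addr=0x10 blk=4 s=0: VC-HIT | VC [14, 2]
  [6] addr=0x11 blk=4 s=0: L1-HIT | VC [14, 2]
  [7] addr=0x8 blk=2 s=0: VC-HIT | VC [14, 4]
  [8] addr=0x9 blk=2 s=0: L1-HIT | VC [14, 4]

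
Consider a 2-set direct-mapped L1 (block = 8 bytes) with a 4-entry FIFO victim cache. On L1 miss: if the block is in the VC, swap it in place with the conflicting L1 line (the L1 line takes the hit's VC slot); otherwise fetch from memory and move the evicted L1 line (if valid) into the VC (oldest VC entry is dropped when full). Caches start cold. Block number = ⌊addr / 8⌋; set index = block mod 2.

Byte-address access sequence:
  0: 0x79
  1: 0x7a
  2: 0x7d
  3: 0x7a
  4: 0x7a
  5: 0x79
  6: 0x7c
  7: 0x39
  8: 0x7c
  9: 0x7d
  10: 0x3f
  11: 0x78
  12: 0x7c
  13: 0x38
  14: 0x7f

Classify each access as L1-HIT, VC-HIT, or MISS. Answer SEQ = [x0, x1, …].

SEQ = [MISS, L1-HIT, L1-HIT, L1-HIT, L1-HIT, L1-HIT, L1-HIT, MISS, VC-HIT, L1-HIT, VC-HIT, VC-HIT, L1-HIT, VC-HIT, VC-HIT]

  [0] addr=0x79 blk=15 s=1: MISS | VC []
  [1] addr=0x7a blk=15 s=1: L1-HIT | VC []
  [2] addr=0x7d blk=15 s=1: L1-HIT | VC []
  [3] addr=0x7a blk=15 s=1: L1-HIT | VC []
  [4] addr=0x7a blk=15 s=1: L1-HIT | VC []
  [5] addr=0x79 blk=15 s=1: L1-HIT | VC []
  [6] addr=0x7c blk=15 s=1: L1-HIT | VC []
  [7] addr=0x39 blk=7 s=1: MISS | VC [15]
  [8] addr=0x7c blk=15 s=1: VC-HIT | VC [7]
  [9] addr=0x7d blk=15 s=1: L1-HIT | VC [7]
  [10] addr=0x3f blk=7 s=1: VC-HIT | VC [15]
  [11] addr=0x78 blk=15 s=1: VC-HIT | VC [7]
  [12] addr=0x7c blk=15 s=1: L1-HIT | VC [7]
  [13] addr=0x38 blk=7 s=1: VC-HIT | VC [15]
  [14] addr=0x7f blk=15 s=1: VC-HIT | VC [7]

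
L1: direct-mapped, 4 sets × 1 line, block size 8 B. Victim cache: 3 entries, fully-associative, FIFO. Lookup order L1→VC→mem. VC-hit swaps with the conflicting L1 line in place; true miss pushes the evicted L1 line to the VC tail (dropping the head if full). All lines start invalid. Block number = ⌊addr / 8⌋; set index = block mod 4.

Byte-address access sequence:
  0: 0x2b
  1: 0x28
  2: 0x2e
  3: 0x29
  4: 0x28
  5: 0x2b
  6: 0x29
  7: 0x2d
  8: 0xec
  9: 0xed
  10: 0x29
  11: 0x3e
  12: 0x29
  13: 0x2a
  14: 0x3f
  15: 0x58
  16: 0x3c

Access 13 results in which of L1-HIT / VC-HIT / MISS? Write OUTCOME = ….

0: 0x2b (blk 5, set 1) → MISS  vc=[]
1: 0x28 (blk 5, set 1) → L1-HIT  vc=[]
2: 0x2e (blk 5, set 1) → L1-HIT  vc=[]
3: 0x29 (blk 5, set 1) → L1-HIT  vc=[]
4: 0x28 (blk 5, set 1) → L1-HIT  vc=[]
5: 0x2b (blk 5, set 1) → L1-HIT  vc=[]
6: 0x29 (blk 5, set 1) → L1-HIT  vc=[]
7: 0x2d (blk 5, set 1) → L1-HIT  vc=[]
8: 0xec (blk 29, set 1) → MISS  vc=[5]
9: 0xed (blk 29, set 1) → L1-HIT  vc=[5]
10: 0x29 (blk 5, set 1) → VC-HIT  vc=[29]
11: 0x3e (blk 7, set 3) → MISS  vc=[29]
12: 0x29 (blk 5, set 1) → L1-HIT  vc=[29]
13: 0x2a (blk 5, set 1) → L1-HIT  vc=[29]
14: 0x3f (blk 7, set 3) → L1-HIT  vc=[29]
15: 0x58 (blk 11, set 3) → MISS  vc=[29, 7]
16: 0x3c (blk 7, set 3) → VC-HIT  vc=[29, 11]

OUTCOME = L1-HIT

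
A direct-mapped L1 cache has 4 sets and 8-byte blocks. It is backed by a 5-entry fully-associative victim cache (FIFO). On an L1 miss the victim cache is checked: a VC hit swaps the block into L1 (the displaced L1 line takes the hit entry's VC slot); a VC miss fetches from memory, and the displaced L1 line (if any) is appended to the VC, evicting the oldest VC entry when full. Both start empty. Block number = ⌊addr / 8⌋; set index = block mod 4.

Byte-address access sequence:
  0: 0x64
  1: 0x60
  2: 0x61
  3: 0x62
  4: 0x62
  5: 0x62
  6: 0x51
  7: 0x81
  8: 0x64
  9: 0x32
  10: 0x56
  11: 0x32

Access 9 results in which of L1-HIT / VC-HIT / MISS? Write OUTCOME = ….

0: 0x64 (blk 12, set 0) → MISS  vc=[]
1: 0x60 (blk 12, set 0) → L1-HIT  vc=[]
2: 0x61 (blk 12, set 0) → L1-HIT  vc=[]
3: 0x62 (blk 12, set 0) → L1-HIT  vc=[]
4: 0x62 (blk 12, set 0) → L1-HIT  vc=[]
5: 0x62 (blk 12, set 0) → L1-HIT  vc=[]
6: 0x51 (blk 10, set 2) → MISS  vc=[]
7: 0x81 (blk 16, set 0) → MISS  vc=[12]
8: 0x64 (blk 12, set 0) → VC-HIT  vc=[16]
9: 0x32 (blk 6, set 2) → MISS  vc=[16, 10]
10: 0x56 (blk 10, set 2) → VC-HIT  vc=[16, 6]
11: 0x32 (blk 6, set 2) → VC-HIT  vc=[16, 10]

OUTCOME = MISS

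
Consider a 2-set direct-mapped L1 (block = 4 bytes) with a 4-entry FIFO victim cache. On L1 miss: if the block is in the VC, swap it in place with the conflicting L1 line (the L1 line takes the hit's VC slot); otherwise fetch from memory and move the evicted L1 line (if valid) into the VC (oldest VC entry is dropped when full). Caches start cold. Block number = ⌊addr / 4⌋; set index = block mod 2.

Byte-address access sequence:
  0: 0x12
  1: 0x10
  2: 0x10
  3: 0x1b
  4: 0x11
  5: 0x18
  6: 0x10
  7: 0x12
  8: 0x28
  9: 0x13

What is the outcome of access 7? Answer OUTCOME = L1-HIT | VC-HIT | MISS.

OUTCOME = L1-HIT

0: 0x12 (blk 4, set 0) → MISS  vc=[]
1: 0x10 (blk 4, set 0) → L1-HIT  vc=[]
2: 0x10 (blk 4, set 0) → L1-HIT  vc=[]
3: 0x1b (blk 6, set 0) → MISS  vc=[4]
4: 0x11 (blk 4, set 0) → VC-HIT  vc=[6]
5: 0x18 (blk 6, set 0) → VC-HIT  vc=[4]
6: 0x10 (blk 4, set 0) → VC-HIT  vc=[6]
7: 0x12 (blk 4, set 0) → L1-HIT  vc=[6]
8: 0x28 (blk 10, set 0) → MISS  vc=[6, 4]
9: 0x13 (blk 4, set 0) → VC-HIT  vc=[6, 10]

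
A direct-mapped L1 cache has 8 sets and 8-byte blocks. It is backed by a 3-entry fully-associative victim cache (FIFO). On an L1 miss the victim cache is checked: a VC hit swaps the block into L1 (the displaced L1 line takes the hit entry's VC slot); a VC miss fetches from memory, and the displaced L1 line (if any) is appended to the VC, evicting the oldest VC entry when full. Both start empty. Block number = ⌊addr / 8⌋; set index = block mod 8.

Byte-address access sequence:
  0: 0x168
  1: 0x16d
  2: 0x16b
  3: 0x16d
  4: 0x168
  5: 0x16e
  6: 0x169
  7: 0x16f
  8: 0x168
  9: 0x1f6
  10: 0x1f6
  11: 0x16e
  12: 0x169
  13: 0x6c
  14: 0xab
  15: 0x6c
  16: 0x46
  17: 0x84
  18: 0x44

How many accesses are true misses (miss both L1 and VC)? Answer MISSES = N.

#0 0x168→b45/s5 MISS; vc=[]
#1 0x16d→b45/s5 L1-HIT; vc=[]
#2 0x16b→b45/s5 L1-HIT; vc=[]
#3 0x16d→b45/s5 L1-HIT; vc=[]
#4 0x168→b45/s5 L1-HIT; vc=[]
#5 0x16e→b45/s5 L1-HIT; vc=[]
#6 0x169→b45/s5 L1-HIT; vc=[]
#7 0x16f→b45/s5 L1-HIT; vc=[]
#8 0x168→b45/s5 L1-HIT; vc=[]
#9 0x1f6→b62/s6 MISS; vc=[]
#10 0x1f6→b62/s6 L1-HIT; vc=[]
#11 0x16e→b45/s5 L1-HIT; vc=[]
#12 0x169→b45/s5 L1-HIT; vc=[]
#13 0x6c→b13/s5 MISS; vc=[45]
#14 0xab→b21/s5 MISS; vc=[45,13]
#15 0x6c→b13/s5 VC-HIT; vc=[45,21]
#16 0x46→b8/s0 MISS; vc=[45,21]
#17 0x84→b16/s0 MISS; vc=[45,21,8]
#18 0x44→b8/s0 VC-HIT; vc=[45,21,16]

MISSES = 6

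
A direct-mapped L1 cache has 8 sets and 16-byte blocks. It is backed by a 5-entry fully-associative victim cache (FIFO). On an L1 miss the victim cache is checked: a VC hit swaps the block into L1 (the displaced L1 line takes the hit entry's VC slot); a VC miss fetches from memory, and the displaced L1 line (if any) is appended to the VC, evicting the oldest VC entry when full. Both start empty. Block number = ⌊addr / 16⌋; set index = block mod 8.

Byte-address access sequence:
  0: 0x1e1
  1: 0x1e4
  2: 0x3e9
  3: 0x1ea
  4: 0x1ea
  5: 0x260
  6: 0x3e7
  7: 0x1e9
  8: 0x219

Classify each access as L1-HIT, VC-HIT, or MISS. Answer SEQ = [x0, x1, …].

#0 0x1e1→b30/s6 MISS; vc=[]
#1 0x1e4→b30/s6 L1-HIT; vc=[]
#2 0x3e9→b62/s6 MISS; vc=[30]
#3 0x1ea→b30/s6 VC-HIT; vc=[62]
#4 0x1ea→b30/s6 L1-HIT; vc=[62]
#5 0x260→b38/s6 MISS; vc=[62,30]
#6 0x3e7→b62/s6 VC-HIT; vc=[38,30]
#7 0x1e9→b30/s6 VC-HIT; vc=[38,62]
#8 0x219→b33/s1 MISS; vc=[38,62]

SEQ = [MISS, L1-HIT, MISS, VC-HIT, L1-HIT, MISS, VC-HIT, VC-HIT, MISS]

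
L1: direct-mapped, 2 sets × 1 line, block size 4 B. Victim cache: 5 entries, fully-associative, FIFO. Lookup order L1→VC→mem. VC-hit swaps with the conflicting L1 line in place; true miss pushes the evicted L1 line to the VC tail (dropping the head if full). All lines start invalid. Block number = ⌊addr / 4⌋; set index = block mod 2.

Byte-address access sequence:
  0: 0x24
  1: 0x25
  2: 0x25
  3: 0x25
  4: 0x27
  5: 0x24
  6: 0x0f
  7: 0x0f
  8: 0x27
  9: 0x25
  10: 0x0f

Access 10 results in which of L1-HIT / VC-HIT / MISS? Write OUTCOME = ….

OUTCOME = VC-HIT

  [0] addr=0x24 blk=9 s=1: MISS | VC []
  [1] addr=0x25 blk=9 s=1: L1-HIT | VC []
  [2] addr=0x25 blk=9 s=1: L1-HIT | VC []
  [3] addr=0x25 blk=9 s=1: L1-HIT | VC []
  [4] addr=0x27 blk=9 s=1: L1-HIT | VC []
  [5] addr=0x24 blk=9 s=1: L1-HIT | VC []
  [6] addr=0xf blk=3 s=1: MISS | VC [9]
  [7] addr=0xf blk=3 s=1: L1-HIT | VC [9]
  [8] addr=0x27 blk=9 s=1: VC-HIT | VC [3]
  [9] addr=0x25 blk=9 s=1: L1-HIT | VC [3]
  [10] addr=0xf blk=3 s=1: VC-HIT | VC [9]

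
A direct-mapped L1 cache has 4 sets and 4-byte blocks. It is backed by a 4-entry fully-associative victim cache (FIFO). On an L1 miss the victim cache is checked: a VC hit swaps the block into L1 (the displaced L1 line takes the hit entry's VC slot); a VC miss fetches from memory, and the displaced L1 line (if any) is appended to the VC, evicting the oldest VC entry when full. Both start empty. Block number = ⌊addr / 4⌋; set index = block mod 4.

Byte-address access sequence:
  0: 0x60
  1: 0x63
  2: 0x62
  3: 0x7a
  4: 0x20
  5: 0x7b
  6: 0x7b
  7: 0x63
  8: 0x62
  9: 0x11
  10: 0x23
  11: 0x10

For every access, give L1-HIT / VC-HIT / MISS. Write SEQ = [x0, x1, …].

SEQ = [MISS, L1-HIT, L1-HIT, MISS, MISS, L1-HIT, L1-HIT, VC-HIT, L1-HIT, MISS, VC-HIT, VC-HIT]

#0 0x60→b24/s0 MISS; vc=[]
#1 0x63→b24/s0 L1-HIT; vc=[]
#2 0x62→b24/s0 L1-HIT; vc=[]
#3 0x7a→b30/s2 MISS; vc=[]
#4 0x20→b8/s0 MISS; vc=[24]
#5 0x7b→b30/s2 L1-HIT; vc=[24]
#6 0x7b→b30/s2 L1-HIT; vc=[24]
#7 0x63→b24/s0 VC-HIT; vc=[8]
#8 0x62→b24/s0 L1-HIT; vc=[8]
#9 0x11→b4/s0 MISS; vc=[8,24]
#10 0x23→b8/s0 VC-HIT; vc=[4,24]
#11 0x10→b4/s0 VC-HIT; vc=[8,24]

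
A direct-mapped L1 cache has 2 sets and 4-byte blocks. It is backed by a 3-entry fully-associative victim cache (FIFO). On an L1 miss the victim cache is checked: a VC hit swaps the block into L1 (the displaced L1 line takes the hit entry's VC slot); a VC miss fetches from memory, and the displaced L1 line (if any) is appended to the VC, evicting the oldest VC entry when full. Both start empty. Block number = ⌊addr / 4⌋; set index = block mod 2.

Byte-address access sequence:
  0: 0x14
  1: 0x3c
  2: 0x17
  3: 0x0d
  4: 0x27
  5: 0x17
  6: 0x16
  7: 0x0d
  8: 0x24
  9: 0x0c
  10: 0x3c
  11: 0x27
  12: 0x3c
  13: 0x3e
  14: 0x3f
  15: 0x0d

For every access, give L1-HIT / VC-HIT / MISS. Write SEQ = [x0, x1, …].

#0 0x14→b5/s1 MISS; vc=[]
#1 0x3c→b15/s1 MISS; vc=[5]
#2 0x17→b5/s1 VC-HIT; vc=[15]
#3 0xd→b3/s1 MISS; vc=[15,5]
#4 0x27→b9/s1 MISS; vc=[15,5,3]
#5 0x17→b5/s1 VC-HIT; vc=[15,9,3]
#6 0x16→b5/s1 L1-HIT; vc=[15,9,3]
#7 0xd→b3/s1 VC-HIT; vc=[15,9,5]
#8 0x24→b9/s1 VC-HIT; vc=[15,3,5]
#9 0xc→b3/s1 VC-HIT; vc=[15,9,5]
#10 0x3c→b15/s1 VC-HIT; vc=[3,9,5]
#11 0x27→b9/s1 VC-HIT; vc=[3,15,5]
#12 0x3c→b15/s1 VC-HIT; vc=[3,9,5]
#13 0x3e→b15/s1 L1-HIT; vc=[3,9,5]
#14 0x3f→b15/s1 L1-HIT; vc=[3,9,5]
#15 0xd→b3/s1 VC-HIT; vc=[15,9,5]

SEQ = [MISS, MISS, VC-HIT, MISS, MISS, VC-HIT, L1-HIT, VC-HIT, VC-HIT, VC-HIT, VC-HIT, VC-HIT, VC-HIT, L1-HIT, L1-HIT, VC-HIT]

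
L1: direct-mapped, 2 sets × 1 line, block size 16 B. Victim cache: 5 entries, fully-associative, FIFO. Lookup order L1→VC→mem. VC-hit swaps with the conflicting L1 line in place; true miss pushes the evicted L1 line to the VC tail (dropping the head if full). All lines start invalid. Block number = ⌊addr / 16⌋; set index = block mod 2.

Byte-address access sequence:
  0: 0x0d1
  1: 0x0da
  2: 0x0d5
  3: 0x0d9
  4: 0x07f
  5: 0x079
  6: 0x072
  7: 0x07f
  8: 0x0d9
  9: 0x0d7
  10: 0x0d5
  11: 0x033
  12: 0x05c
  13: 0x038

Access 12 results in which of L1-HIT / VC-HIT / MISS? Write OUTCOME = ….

OUTCOME = MISS

  [0] addr=0xd1 blk=13 s=1: MISS | VC []
  [1] addr=0xda blk=13 s=1: L1-HIT | VC []
  [2] addr=0xd5 blk=13 s=1: L1-HIT | VC []
  [3] addr=0xd9 blk=13 s=1: L1-HIT | VC []
  [4] addr=0x7f blk=7 s=1: MISS | VC [13]
  [5] addr=0x79 blk=7 s=1: L1-HIT | VC [13]
  [6] addr=0x72 blk=7 s=1: L1-HIT | VC [13]
  [7] addr=0x7f blk=7 s=1: L1-HIT | VC [13]
  [8] addr=0xd9 blk=13 s=1: VC-HIT | VC [7]
  [9] addr=0xd7 blk=13 s=1: L1-HIT | VC [7]
  [10] addr=0xd5 blk=13 s=1: L1-HIT | VC [7]
  [11] addr=0x33 blk=3 s=1: MISS | VC [7, 13]
  [12] addr=0x5c blk=5 s=1: MISS | VC [7, 13, 3]
  [13] addr=0x38 blk=3 s=1: VC-HIT | VC [7, 13, 5]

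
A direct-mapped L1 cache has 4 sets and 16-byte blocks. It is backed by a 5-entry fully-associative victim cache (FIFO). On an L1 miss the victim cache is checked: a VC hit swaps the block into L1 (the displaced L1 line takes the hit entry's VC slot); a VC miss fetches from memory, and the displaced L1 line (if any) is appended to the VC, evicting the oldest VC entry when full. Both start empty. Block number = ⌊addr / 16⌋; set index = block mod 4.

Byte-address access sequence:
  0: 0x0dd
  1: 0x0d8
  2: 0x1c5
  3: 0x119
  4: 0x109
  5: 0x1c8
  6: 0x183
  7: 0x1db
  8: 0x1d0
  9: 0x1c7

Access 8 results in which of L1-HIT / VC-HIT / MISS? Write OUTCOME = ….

0: 0xdd (blk 13, set 1) → MISS  vc=[]
1: 0xd8 (blk 13, set 1) → L1-HIT  vc=[]
2: 0x1c5 (blk 28, set 0) → MISS  vc=[]
3: 0x119 (blk 17, set 1) → MISS  vc=[13]
4: 0x109 (blk 16, set 0) → MISS  vc=[13, 28]
5: 0x1c8 (blk 28, set 0) → VC-HIT  vc=[13, 16]
6: 0x183 (blk 24, set 0) → MISS  vc=[13, 16, 28]
7: 0x1db (blk 29, set 1) → MISS  vc=[13, 16, 28, 17]
8: 0x1d0 (blk 29, set 1) → L1-HIT  vc=[13, 16, 28, 17]
9: 0x1c7 (blk 28, set 0) → VC-HIT  vc=[13, 16, 24, 17]

OUTCOME = L1-HIT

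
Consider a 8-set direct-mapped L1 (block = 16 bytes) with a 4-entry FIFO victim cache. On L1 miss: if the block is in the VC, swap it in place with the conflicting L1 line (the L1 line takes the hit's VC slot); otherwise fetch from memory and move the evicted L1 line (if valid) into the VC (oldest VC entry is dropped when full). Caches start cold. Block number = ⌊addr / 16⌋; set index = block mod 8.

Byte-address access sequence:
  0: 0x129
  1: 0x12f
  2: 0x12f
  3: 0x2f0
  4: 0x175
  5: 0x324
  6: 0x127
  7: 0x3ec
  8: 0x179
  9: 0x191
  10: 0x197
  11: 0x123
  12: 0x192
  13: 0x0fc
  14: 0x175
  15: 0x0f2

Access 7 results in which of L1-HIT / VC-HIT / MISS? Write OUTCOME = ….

OUTCOME = MISS

0: 0x129 (blk 18, set 2) → MISS  vc=[]
1: 0x12f (blk 18, set 2) → L1-HIT  vc=[]
2: 0x12f (blk 18, set 2) → L1-HIT  vc=[]
3: 0x2f0 (blk 47, set 7) → MISS  vc=[]
4: 0x175 (blk 23, set 7) → MISS  vc=[47]
5: 0x324 (blk 50, set 2) → MISS  vc=[47, 18]
6: 0x127 (blk 18, set 2) → VC-HIT  vc=[47, 50]
7: 0x3ec (blk 62, set 6) → MISS  vc=[47, 50]
8: 0x179 (blk 23, set 7) → L1-HIT  vc=[47, 50]
9: 0x191 (blk 25, set 1) → MISS  vc=[47, 50]
10: 0x197 (blk 25, set 1) → L1-HIT  vc=[47, 50]
11: 0x123 (blk 18, set 2) → L1-HIT  vc=[47, 50]
12: 0x192 (blk 25, set 1) → L1-HIT  vc=[47, 50]
13: 0xfc (blk 15, set 7) → MISS  vc=[47, 50, 23]
14: 0x175 (blk 23, set 7) → VC-HIT  vc=[47, 50, 15]
15: 0xf2 (blk 15, set 7) → VC-HIT  vc=[47, 50, 23]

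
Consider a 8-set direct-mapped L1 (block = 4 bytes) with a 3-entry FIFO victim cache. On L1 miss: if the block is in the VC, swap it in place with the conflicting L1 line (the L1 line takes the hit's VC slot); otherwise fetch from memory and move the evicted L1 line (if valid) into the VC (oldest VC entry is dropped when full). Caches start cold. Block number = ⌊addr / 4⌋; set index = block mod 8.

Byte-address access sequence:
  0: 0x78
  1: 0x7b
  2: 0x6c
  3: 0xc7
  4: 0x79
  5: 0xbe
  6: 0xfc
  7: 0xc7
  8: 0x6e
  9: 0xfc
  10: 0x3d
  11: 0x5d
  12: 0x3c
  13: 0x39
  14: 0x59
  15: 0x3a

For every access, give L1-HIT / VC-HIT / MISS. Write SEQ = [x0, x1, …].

SEQ = [MISS, L1-HIT, MISS, MISS, L1-HIT, MISS, MISS, L1-HIT, L1-HIT, L1-HIT, MISS, MISS, VC-HIT, MISS, MISS, VC-HIT]

  [0] addr=0x78 blk=30 s=6: MISS | VC []
  [1] addr=0x7b blk=30 s=6: L1-HIT | VC []
  [2] addr=0x6c blk=27 s=3: MISS | VC []
  [3] addr=0xc7 blk=49 s=1: MISS | VC []
  [4] addr=0x79 blk=30 s=6: L1-HIT | VC []
  [5] addr=0xbe blk=47 s=7: MISS | VC []
  [6] addr=0xfc blk=63 s=7: MISS | VC [47]
  [7] addr=0xc7 blk=49 s=1: L1-HIT | VC [47]
  [8] addr=0x6e blk=27 s=3: L1-HIT | VC [47]
  [9] addr=0xfc blk=63 s=7: L1-HIT | VC [47]
  [10] addr=0x3d blk=15 s=7: MISS | VC [47, 63]
  [11] addr=0x5d blk=23 s=7: MISS | VC [47, 63, 15]
  [12] addr=0x3c blk=15 s=7: VC-HIT | VC [47, 63, 23]
  [13] addr=0x39 blk=14 s=6: MISS | VC [63, 23, 30]
  [14] addr=0x59 blk=22 s=6: MISS | VC [23, 30, 14]
  [15] addr=0x3a blk=14 s=6: VC-HIT | VC [23, 30, 22]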